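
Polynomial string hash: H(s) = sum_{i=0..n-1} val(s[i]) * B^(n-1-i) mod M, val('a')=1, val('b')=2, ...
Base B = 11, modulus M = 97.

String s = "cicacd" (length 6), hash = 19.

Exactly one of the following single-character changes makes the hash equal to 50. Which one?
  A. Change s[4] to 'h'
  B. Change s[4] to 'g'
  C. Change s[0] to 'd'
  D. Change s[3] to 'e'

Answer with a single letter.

Answer: C

Derivation:
Option A: s[4]='c'->'h', delta=(8-3)*11^1 mod 97 = 55, hash=19+55 mod 97 = 74
Option B: s[4]='c'->'g', delta=(7-3)*11^1 mod 97 = 44, hash=19+44 mod 97 = 63
Option C: s[0]='c'->'d', delta=(4-3)*11^5 mod 97 = 31, hash=19+31 mod 97 = 50 <-- target
Option D: s[3]='a'->'e', delta=(5-1)*11^2 mod 97 = 96, hash=19+96 mod 97 = 18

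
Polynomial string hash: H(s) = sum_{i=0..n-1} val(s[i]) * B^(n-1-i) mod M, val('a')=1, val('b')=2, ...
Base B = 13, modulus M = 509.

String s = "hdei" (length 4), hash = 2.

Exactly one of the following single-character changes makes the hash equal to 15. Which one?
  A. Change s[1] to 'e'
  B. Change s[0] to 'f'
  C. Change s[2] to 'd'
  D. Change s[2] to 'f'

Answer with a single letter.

Answer: D

Derivation:
Option A: s[1]='d'->'e', delta=(5-4)*13^2 mod 509 = 169, hash=2+169 mod 509 = 171
Option B: s[0]='h'->'f', delta=(6-8)*13^3 mod 509 = 187, hash=2+187 mod 509 = 189
Option C: s[2]='e'->'d', delta=(4-5)*13^1 mod 509 = 496, hash=2+496 mod 509 = 498
Option D: s[2]='e'->'f', delta=(6-5)*13^1 mod 509 = 13, hash=2+13 mod 509 = 15 <-- target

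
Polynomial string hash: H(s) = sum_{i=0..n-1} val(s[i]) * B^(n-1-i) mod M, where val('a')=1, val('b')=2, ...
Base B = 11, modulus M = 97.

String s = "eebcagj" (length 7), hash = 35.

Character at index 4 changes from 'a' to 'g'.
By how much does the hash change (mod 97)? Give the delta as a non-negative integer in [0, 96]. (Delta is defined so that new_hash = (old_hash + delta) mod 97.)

Delta formula: (val(new) - val(old)) * B^(n-1-k) mod M
  val('g') - val('a') = 7 - 1 = 6
  B^(n-1-k) = 11^2 mod 97 = 24
  Delta = 6 * 24 mod 97 = 47

Answer: 47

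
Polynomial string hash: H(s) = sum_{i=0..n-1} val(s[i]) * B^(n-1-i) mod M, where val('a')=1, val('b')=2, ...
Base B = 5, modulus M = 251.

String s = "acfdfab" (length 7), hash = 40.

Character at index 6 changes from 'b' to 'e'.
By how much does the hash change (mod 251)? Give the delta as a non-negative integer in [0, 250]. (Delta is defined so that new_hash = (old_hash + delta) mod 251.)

Delta formula: (val(new) - val(old)) * B^(n-1-k) mod M
  val('e') - val('b') = 5 - 2 = 3
  B^(n-1-k) = 5^0 mod 251 = 1
  Delta = 3 * 1 mod 251 = 3

Answer: 3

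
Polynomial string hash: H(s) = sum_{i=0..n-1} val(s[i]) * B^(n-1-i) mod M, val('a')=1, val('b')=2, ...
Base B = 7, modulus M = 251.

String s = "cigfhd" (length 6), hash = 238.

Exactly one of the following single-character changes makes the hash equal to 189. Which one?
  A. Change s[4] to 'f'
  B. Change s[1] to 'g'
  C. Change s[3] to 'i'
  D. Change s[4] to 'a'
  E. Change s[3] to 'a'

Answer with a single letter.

Answer: D

Derivation:
Option A: s[4]='h'->'f', delta=(6-8)*7^1 mod 251 = 237, hash=238+237 mod 251 = 224
Option B: s[1]='i'->'g', delta=(7-9)*7^4 mod 251 = 218, hash=238+218 mod 251 = 205
Option C: s[3]='f'->'i', delta=(9-6)*7^2 mod 251 = 147, hash=238+147 mod 251 = 134
Option D: s[4]='h'->'a', delta=(1-8)*7^1 mod 251 = 202, hash=238+202 mod 251 = 189 <-- target
Option E: s[3]='f'->'a', delta=(1-6)*7^2 mod 251 = 6, hash=238+6 mod 251 = 244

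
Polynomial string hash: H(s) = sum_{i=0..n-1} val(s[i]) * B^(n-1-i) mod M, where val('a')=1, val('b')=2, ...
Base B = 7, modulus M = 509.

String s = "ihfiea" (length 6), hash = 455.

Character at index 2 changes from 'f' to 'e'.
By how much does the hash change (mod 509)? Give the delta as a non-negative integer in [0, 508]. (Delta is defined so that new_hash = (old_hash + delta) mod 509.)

Delta formula: (val(new) - val(old)) * B^(n-1-k) mod M
  val('e') - val('f') = 5 - 6 = -1
  B^(n-1-k) = 7^3 mod 509 = 343
  Delta = -1 * 343 mod 509 = 166

Answer: 166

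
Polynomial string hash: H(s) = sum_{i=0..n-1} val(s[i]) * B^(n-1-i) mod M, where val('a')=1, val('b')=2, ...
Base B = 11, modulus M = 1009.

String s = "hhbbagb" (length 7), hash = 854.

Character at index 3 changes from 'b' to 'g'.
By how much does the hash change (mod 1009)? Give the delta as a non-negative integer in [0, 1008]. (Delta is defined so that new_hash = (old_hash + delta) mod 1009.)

Delta formula: (val(new) - val(old)) * B^(n-1-k) mod M
  val('g') - val('b') = 7 - 2 = 5
  B^(n-1-k) = 11^3 mod 1009 = 322
  Delta = 5 * 322 mod 1009 = 601

Answer: 601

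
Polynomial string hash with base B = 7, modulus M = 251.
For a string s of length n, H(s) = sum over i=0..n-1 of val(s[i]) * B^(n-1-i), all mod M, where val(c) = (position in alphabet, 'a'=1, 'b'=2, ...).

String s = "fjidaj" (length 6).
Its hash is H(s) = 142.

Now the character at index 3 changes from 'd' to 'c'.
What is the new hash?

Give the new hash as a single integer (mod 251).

Answer: 93

Derivation:
val('d') = 4, val('c') = 3
Position k = 3, exponent = n-1-k = 2
B^2 mod M = 7^2 mod 251 = 49
Delta = (3 - 4) * 49 mod 251 = 202
New hash = (142 + 202) mod 251 = 93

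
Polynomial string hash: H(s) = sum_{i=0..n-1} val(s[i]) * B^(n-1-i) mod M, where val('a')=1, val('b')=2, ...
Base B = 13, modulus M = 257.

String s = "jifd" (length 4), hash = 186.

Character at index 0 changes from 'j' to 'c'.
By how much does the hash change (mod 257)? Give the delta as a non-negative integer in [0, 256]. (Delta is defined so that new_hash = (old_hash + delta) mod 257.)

Delta formula: (val(new) - val(old)) * B^(n-1-k) mod M
  val('c') - val('j') = 3 - 10 = -7
  B^(n-1-k) = 13^3 mod 257 = 141
  Delta = -7 * 141 mod 257 = 41

Answer: 41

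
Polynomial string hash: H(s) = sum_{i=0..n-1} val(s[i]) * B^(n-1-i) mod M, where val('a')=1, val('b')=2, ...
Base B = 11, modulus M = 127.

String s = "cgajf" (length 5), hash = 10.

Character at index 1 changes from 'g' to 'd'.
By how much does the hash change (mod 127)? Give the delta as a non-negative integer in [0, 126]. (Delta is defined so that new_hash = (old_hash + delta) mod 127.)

Delta formula: (val(new) - val(old)) * B^(n-1-k) mod M
  val('d') - val('g') = 4 - 7 = -3
  B^(n-1-k) = 11^3 mod 127 = 61
  Delta = -3 * 61 mod 127 = 71

Answer: 71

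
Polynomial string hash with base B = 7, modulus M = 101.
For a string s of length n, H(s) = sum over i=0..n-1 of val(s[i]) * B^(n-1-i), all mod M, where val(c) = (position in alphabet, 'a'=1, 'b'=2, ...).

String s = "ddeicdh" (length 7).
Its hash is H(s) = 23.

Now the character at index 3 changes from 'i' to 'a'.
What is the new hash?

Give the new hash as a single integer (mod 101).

val('i') = 9, val('a') = 1
Position k = 3, exponent = n-1-k = 3
B^3 mod M = 7^3 mod 101 = 40
Delta = (1 - 9) * 40 mod 101 = 84
New hash = (23 + 84) mod 101 = 6

Answer: 6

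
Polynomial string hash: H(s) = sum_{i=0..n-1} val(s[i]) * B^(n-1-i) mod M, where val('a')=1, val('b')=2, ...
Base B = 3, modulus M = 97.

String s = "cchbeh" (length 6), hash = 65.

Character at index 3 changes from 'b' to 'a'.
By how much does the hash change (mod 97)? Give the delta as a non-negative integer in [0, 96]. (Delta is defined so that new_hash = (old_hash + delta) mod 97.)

Delta formula: (val(new) - val(old)) * B^(n-1-k) mod M
  val('a') - val('b') = 1 - 2 = -1
  B^(n-1-k) = 3^2 mod 97 = 9
  Delta = -1 * 9 mod 97 = 88

Answer: 88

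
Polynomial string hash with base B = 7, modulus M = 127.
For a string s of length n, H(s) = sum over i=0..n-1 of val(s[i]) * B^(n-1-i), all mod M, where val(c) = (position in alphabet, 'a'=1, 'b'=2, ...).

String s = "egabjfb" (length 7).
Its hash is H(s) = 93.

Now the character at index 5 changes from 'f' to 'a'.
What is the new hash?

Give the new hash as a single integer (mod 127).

Answer: 58

Derivation:
val('f') = 6, val('a') = 1
Position k = 5, exponent = n-1-k = 1
B^1 mod M = 7^1 mod 127 = 7
Delta = (1 - 6) * 7 mod 127 = 92
New hash = (93 + 92) mod 127 = 58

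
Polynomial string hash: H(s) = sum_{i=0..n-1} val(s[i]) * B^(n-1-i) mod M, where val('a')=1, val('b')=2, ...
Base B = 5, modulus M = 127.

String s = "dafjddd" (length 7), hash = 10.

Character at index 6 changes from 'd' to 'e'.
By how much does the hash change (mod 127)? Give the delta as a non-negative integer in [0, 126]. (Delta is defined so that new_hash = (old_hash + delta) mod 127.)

Answer: 1

Derivation:
Delta formula: (val(new) - val(old)) * B^(n-1-k) mod M
  val('e') - val('d') = 5 - 4 = 1
  B^(n-1-k) = 5^0 mod 127 = 1
  Delta = 1 * 1 mod 127 = 1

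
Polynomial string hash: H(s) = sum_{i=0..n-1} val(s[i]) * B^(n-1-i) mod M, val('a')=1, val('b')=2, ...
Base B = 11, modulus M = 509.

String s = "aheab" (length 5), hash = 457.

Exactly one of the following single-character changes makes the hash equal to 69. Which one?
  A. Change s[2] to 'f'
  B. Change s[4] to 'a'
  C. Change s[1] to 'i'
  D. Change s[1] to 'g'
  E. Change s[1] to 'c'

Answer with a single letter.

Option A: s[2]='e'->'f', delta=(6-5)*11^2 mod 509 = 121, hash=457+121 mod 509 = 69 <-- target
Option B: s[4]='b'->'a', delta=(1-2)*11^0 mod 509 = 508, hash=457+508 mod 509 = 456
Option C: s[1]='h'->'i', delta=(9-8)*11^3 mod 509 = 313, hash=457+313 mod 509 = 261
Option D: s[1]='h'->'g', delta=(7-8)*11^3 mod 509 = 196, hash=457+196 mod 509 = 144
Option E: s[1]='h'->'c', delta=(3-8)*11^3 mod 509 = 471, hash=457+471 mod 509 = 419

Answer: A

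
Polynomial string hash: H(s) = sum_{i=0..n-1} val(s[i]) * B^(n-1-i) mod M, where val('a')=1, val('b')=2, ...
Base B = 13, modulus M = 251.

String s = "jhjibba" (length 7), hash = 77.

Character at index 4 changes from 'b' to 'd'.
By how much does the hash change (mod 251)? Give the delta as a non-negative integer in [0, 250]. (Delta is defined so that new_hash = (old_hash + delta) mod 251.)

Delta formula: (val(new) - val(old)) * B^(n-1-k) mod M
  val('d') - val('b') = 4 - 2 = 2
  B^(n-1-k) = 13^2 mod 251 = 169
  Delta = 2 * 169 mod 251 = 87

Answer: 87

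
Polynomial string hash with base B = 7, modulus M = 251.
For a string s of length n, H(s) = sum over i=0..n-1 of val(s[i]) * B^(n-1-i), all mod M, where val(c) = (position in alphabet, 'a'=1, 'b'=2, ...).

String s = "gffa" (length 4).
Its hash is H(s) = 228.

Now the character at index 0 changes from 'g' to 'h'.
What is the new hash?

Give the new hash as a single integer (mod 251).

val('g') = 7, val('h') = 8
Position k = 0, exponent = n-1-k = 3
B^3 mod M = 7^3 mod 251 = 92
Delta = (8 - 7) * 92 mod 251 = 92
New hash = (228 + 92) mod 251 = 69

Answer: 69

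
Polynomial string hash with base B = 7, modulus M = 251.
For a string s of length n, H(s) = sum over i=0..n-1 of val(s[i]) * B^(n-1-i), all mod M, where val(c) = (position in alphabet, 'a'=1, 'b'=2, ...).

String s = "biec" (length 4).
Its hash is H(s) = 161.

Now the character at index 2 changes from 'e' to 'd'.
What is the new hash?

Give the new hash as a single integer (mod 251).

val('e') = 5, val('d') = 4
Position k = 2, exponent = n-1-k = 1
B^1 mod M = 7^1 mod 251 = 7
Delta = (4 - 5) * 7 mod 251 = 244
New hash = (161 + 244) mod 251 = 154

Answer: 154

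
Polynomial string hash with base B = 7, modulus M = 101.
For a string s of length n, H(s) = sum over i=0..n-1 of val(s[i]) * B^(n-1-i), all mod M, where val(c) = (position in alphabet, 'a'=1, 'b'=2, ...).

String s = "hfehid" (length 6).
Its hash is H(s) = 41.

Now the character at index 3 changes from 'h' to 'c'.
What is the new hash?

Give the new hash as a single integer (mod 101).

Answer: 99

Derivation:
val('h') = 8, val('c') = 3
Position k = 3, exponent = n-1-k = 2
B^2 mod M = 7^2 mod 101 = 49
Delta = (3 - 8) * 49 mod 101 = 58
New hash = (41 + 58) mod 101 = 99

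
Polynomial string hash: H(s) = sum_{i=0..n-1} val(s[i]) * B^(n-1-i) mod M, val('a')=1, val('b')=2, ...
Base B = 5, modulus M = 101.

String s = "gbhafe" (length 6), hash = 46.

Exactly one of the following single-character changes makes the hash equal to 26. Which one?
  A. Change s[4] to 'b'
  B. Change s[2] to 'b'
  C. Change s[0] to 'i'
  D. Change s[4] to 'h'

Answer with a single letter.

Answer: A

Derivation:
Option A: s[4]='f'->'b', delta=(2-6)*5^1 mod 101 = 81, hash=46+81 mod 101 = 26 <-- target
Option B: s[2]='h'->'b', delta=(2-8)*5^3 mod 101 = 58, hash=46+58 mod 101 = 3
Option C: s[0]='g'->'i', delta=(9-7)*5^5 mod 101 = 89, hash=46+89 mod 101 = 34
Option D: s[4]='f'->'h', delta=(8-6)*5^1 mod 101 = 10, hash=46+10 mod 101 = 56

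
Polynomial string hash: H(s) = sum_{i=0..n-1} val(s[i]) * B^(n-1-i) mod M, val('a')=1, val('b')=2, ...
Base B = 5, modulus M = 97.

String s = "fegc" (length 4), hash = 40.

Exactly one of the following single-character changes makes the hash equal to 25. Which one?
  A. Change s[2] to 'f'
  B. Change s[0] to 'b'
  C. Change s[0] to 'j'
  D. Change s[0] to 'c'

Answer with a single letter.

Answer: B

Derivation:
Option A: s[2]='g'->'f', delta=(6-7)*5^1 mod 97 = 92, hash=40+92 mod 97 = 35
Option B: s[0]='f'->'b', delta=(2-6)*5^3 mod 97 = 82, hash=40+82 mod 97 = 25 <-- target
Option C: s[0]='f'->'j', delta=(10-6)*5^3 mod 97 = 15, hash=40+15 mod 97 = 55
Option D: s[0]='f'->'c', delta=(3-6)*5^3 mod 97 = 13, hash=40+13 mod 97 = 53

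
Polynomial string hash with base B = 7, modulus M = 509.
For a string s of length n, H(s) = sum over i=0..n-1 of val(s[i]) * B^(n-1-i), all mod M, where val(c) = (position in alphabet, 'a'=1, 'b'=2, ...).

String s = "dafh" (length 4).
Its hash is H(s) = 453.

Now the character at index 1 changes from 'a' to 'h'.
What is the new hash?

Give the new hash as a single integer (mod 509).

val('a') = 1, val('h') = 8
Position k = 1, exponent = n-1-k = 2
B^2 mod M = 7^2 mod 509 = 49
Delta = (8 - 1) * 49 mod 509 = 343
New hash = (453 + 343) mod 509 = 287

Answer: 287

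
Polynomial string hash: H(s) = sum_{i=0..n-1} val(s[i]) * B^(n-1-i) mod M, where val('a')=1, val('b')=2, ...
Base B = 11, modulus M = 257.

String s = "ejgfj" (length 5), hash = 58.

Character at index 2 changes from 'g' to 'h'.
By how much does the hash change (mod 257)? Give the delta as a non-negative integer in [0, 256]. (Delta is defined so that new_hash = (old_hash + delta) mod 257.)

Delta formula: (val(new) - val(old)) * B^(n-1-k) mod M
  val('h') - val('g') = 8 - 7 = 1
  B^(n-1-k) = 11^2 mod 257 = 121
  Delta = 1 * 121 mod 257 = 121

Answer: 121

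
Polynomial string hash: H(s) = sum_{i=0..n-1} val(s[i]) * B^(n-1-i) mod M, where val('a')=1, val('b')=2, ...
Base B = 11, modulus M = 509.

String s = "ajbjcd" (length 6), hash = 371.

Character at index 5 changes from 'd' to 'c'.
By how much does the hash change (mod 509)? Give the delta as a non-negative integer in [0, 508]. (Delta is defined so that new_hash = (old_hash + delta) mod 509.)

Answer: 508

Derivation:
Delta formula: (val(new) - val(old)) * B^(n-1-k) mod M
  val('c') - val('d') = 3 - 4 = -1
  B^(n-1-k) = 11^0 mod 509 = 1
  Delta = -1 * 1 mod 509 = 508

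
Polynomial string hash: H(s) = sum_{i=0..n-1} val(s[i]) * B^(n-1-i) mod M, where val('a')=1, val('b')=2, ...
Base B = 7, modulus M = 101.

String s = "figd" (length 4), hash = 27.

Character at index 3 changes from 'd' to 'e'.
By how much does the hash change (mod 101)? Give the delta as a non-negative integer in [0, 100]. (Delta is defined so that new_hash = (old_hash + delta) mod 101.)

Answer: 1

Derivation:
Delta formula: (val(new) - val(old)) * B^(n-1-k) mod M
  val('e') - val('d') = 5 - 4 = 1
  B^(n-1-k) = 7^0 mod 101 = 1
  Delta = 1 * 1 mod 101 = 1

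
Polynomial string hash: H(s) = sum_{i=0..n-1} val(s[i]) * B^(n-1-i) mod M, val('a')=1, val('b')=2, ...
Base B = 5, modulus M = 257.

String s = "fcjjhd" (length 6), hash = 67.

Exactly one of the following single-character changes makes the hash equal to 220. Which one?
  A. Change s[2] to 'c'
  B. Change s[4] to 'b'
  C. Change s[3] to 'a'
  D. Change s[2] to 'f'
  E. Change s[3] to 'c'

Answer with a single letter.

Option A: s[2]='j'->'c', delta=(3-10)*5^3 mod 257 = 153, hash=67+153 mod 257 = 220 <-- target
Option B: s[4]='h'->'b', delta=(2-8)*5^1 mod 257 = 227, hash=67+227 mod 257 = 37
Option C: s[3]='j'->'a', delta=(1-10)*5^2 mod 257 = 32, hash=67+32 mod 257 = 99
Option D: s[2]='j'->'f', delta=(6-10)*5^3 mod 257 = 14, hash=67+14 mod 257 = 81
Option E: s[3]='j'->'c', delta=(3-10)*5^2 mod 257 = 82, hash=67+82 mod 257 = 149

Answer: A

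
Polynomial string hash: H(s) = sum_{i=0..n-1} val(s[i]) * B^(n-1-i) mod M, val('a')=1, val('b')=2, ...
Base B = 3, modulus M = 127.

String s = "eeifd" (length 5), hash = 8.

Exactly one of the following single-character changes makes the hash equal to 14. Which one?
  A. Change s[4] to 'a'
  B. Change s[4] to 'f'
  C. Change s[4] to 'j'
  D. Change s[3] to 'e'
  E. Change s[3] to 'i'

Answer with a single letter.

Option A: s[4]='d'->'a', delta=(1-4)*3^0 mod 127 = 124, hash=8+124 mod 127 = 5
Option B: s[4]='d'->'f', delta=(6-4)*3^0 mod 127 = 2, hash=8+2 mod 127 = 10
Option C: s[4]='d'->'j', delta=(10-4)*3^0 mod 127 = 6, hash=8+6 mod 127 = 14 <-- target
Option D: s[3]='f'->'e', delta=(5-6)*3^1 mod 127 = 124, hash=8+124 mod 127 = 5
Option E: s[3]='f'->'i', delta=(9-6)*3^1 mod 127 = 9, hash=8+9 mod 127 = 17

Answer: C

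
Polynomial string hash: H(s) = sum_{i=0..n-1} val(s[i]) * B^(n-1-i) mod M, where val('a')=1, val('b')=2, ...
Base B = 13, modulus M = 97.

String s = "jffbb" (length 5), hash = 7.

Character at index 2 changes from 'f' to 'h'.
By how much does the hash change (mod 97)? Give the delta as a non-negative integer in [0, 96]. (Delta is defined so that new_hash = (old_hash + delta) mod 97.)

Delta formula: (val(new) - val(old)) * B^(n-1-k) mod M
  val('h') - val('f') = 8 - 6 = 2
  B^(n-1-k) = 13^2 mod 97 = 72
  Delta = 2 * 72 mod 97 = 47

Answer: 47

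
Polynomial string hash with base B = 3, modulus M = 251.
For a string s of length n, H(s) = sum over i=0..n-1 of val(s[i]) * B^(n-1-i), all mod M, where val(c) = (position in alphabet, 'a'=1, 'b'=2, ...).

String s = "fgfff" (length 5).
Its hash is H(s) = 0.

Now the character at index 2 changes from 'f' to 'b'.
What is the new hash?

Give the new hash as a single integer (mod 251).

Answer: 215

Derivation:
val('f') = 6, val('b') = 2
Position k = 2, exponent = n-1-k = 2
B^2 mod M = 3^2 mod 251 = 9
Delta = (2 - 6) * 9 mod 251 = 215
New hash = (0 + 215) mod 251 = 215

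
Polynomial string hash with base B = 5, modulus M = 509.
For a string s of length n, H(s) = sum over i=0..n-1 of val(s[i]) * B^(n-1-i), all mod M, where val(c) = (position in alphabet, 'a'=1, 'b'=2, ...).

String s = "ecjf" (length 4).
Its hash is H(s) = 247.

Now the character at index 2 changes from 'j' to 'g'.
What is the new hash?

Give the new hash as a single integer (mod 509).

Answer: 232

Derivation:
val('j') = 10, val('g') = 7
Position k = 2, exponent = n-1-k = 1
B^1 mod M = 5^1 mod 509 = 5
Delta = (7 - 10) * 5 mod 509 = 494
New hash = (247 + 494) mod 509 = 232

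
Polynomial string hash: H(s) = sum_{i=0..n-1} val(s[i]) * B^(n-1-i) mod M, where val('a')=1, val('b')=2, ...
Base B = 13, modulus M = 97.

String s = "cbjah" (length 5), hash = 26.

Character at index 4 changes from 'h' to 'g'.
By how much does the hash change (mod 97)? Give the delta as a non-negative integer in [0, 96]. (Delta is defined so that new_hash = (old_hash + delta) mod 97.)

Delta formula: (val(new) - val(old)) * B^(n-1-k) mod M
  val('g') - val('h') = 7 - 8 = -1
  B^(n-1-k) = 13^0 mod 97 = 1
  Delta = -1 * 1 mod 97 = 96

Answer: 96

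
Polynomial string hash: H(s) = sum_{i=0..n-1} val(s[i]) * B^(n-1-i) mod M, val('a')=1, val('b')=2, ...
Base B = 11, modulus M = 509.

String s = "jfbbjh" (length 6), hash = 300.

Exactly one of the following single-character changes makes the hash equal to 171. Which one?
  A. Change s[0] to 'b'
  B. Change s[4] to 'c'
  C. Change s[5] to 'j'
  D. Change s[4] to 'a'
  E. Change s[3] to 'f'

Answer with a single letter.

Answer: A

Derivation:
Option A: s[0]='j'->'b', delta=(2-10)*11^5 mod 509 = 380, hash=300+380 mod 509 = 171 <-- target
Option B: s[4]='j'->'c', delta=(3-10)*11^1 mod 509 = 432, hash=300+432 mod 509 = 223
Option C: s[5]='h'->'j', delta=(10-8)*11^0 mod 509 = 2, hash=300+2 mod 509 = 302
Option D: s[4]='j'->'a', delta=(1-10)*11^1 mod 509 = 410, hash=300+410 mod 509 = 201
Option E: s[3]='b'->'f', delta=(6-2)*11^2 mod 509 = 484, hash=300+484 mod 509 = 275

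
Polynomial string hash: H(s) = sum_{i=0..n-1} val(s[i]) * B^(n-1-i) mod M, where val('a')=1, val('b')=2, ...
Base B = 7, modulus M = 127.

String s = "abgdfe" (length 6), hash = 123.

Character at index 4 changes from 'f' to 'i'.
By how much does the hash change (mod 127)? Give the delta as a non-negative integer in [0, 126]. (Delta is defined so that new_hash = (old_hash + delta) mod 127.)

Answer: 21

Derivation:
Delta formula: (val(new) - val(old)) * B^(n-1-k) mod M
  val('i') - val('f') = 9 - 6 = 3
  B^(n-1-k) = 7^1 mod 127 = 7
  Delta = 3 * 7 mod 127 = 21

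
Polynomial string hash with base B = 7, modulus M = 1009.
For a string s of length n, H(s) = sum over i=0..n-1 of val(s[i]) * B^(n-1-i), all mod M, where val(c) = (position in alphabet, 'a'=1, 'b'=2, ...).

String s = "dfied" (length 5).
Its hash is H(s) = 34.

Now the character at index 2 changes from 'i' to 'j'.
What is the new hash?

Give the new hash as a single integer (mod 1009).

val('i') = 9, val('j') = 10
Position k = 2, exponent = n-1-k = 2
B^2 mod M = 7^2 mod 1009 = 49
Delta = (10 - 9) * 49 mod 1009 = 49
New hash = (34 + 49) mod 1009 = 83

Answer: 83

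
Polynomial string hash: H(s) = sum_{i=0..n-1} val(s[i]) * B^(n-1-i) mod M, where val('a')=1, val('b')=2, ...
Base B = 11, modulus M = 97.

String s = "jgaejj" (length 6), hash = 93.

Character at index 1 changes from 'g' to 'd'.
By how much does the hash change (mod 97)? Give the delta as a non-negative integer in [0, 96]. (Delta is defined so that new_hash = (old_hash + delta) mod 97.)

Answer: 18

Derivation:
Delta formula: (val(new) - val(old)) * B^(n-1-k) mod M
  val('d') - val('g') = 4 - 7 = -3
  B^(n-1-k) = 11^4 mod 97 = 91
  Delta = -3 * 91 mod 97 = 18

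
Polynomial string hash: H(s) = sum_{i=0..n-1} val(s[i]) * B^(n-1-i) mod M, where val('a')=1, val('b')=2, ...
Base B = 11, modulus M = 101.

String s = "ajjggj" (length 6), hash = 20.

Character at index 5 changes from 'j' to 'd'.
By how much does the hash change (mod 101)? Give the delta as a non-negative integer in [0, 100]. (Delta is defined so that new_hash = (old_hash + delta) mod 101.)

Delta formula: (val(new) - val(old)) * B^(n-1-k) mod M
  val('d') - val('j') = 4 - 10 = -6
  B^(n-1-k) = 11^0 mod 101 = 1
  Delta = -6 * 1 mod 101 = 95

Answer: 95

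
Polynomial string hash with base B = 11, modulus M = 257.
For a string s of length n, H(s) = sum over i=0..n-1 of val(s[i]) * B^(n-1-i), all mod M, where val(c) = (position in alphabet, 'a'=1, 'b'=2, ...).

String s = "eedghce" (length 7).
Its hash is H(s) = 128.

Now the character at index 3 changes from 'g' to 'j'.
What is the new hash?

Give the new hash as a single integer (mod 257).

Answer: 9

Derivation:
val('g') = 7, val('j') = 10
Position k = 3, exponent = n-1-k = 3
B^3 mod M = 11^3 mod 257 = 46
Delta = (10 - 7) * 46 mod 257 = 138
New hash = (128 + 138) mod 257 = 9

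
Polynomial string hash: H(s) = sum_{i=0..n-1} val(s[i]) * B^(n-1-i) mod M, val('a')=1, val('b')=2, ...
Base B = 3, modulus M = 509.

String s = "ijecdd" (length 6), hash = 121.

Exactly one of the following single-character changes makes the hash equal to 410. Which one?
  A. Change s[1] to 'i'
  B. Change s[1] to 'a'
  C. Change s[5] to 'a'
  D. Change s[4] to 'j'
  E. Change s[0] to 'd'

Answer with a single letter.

Option A: s[1]='j'->'i', delta=(9-10)*3^4 mod 509 = 428, hash=121+428 mod 509 = 40
Option B: s[1]='j'->'a', delta=(1-10)*3^4 mod 509 = 289, hash=121+289 mod 509 = 410 <-- target
Option C: s[5]='d'->'a', delta=(1-4)*3^0 mod 509 = 506, hash=121+506 mod 509 = 118
Option D: s[4]='d'->'j', delta=(10-4)*3^1 mod 509 = 18, hash=121+18 mod 509 = 139
Option E: s[0]='i'->'d', delta=(4-9)*3^5 mod 509 = 312, hash=121+312 mod 509 = 433

Answer: B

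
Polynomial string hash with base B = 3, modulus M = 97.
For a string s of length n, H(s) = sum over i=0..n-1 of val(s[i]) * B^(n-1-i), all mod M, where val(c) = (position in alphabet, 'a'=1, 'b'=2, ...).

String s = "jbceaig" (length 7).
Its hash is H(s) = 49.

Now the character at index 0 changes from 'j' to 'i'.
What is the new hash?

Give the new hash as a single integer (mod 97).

Answer: 96

Derivation:
val('j') = 10, val('i') = 9
Position k = 0, exponent = n-1-k = 6
B^6 mod M = 3^6 mod 97 = 50
Delta = (9 - 10) * 50 mod 97 = 47
New hash = (49 + 47) mod 97 = 96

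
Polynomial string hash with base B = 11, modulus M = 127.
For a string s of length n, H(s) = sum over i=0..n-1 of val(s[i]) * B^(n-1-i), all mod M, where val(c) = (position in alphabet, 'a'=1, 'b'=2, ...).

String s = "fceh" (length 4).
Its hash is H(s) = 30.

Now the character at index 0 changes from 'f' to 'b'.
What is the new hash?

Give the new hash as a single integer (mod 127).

val('f') = 6, val('b') = 2
Position k = 0, exponent = n-1-k = 3
B^3 mod M = 11^3 mod 127 = 61
Delta = (2 - 6) * 61 mod 127 = 10
New hash = (30 + 10) mod 127 = 40

Answer: 40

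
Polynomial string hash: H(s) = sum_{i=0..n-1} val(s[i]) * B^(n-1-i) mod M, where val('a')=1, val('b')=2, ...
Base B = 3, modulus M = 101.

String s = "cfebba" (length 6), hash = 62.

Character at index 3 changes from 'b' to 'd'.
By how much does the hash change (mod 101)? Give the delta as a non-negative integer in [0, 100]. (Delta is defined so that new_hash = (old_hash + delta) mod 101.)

Delta formula: (val(new) - val(old)) * B^(n-1-k) mod M
  val('d') - val('b') = 4 - 2 = 2
  B^(n-1-k) = 3^2 mod 101 = 9
  Delta = 2 * 9 mod 101 = 18

Answer: 18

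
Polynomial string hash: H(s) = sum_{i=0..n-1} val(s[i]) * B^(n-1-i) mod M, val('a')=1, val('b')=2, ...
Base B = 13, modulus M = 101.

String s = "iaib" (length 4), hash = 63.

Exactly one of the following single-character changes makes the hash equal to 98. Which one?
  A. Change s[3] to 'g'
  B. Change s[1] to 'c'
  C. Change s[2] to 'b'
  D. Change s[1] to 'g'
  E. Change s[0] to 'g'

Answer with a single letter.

Answer: B

Derivation:
Option A: s[3]='b'->'g', delta=(7-2)*13^0 mod 101 = 5, hash=63+5 mod 101 = 68
Option B: s[1]='a'->'c', delta=(3-1)*13^2 mod 101 = 35, hash=63+35 mod 101 = 98 <-- target
Option C: s[2]='i'->'b', delta=(2-9)*13^1 mod 101 = 10, hash=63+10 mod 101 = 73
Option D: s[1]='a'->'g', delta=(7-1)*13^2 mod 101 = 4, hash=63+4 mod 101 = 67
Option E: s[0]='i'->'g', delta=(7-9)*13^3 mod 101 = 50, hash=63+50 mod 101 = 12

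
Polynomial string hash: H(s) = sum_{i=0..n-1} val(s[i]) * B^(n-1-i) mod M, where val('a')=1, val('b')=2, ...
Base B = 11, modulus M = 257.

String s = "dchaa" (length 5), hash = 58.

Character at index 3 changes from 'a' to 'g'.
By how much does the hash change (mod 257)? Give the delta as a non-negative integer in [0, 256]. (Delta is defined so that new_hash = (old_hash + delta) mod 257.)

Answer: 66

Derivation:
Delta formula: (val(new) - val(old)) * B^(n-1-k) mod M
  val('g') - val('a') = 7 - 1 = 6
  B^(n-1-k) = 11^1 mod 257 = 11
  Delta = 6 * 11 mod 257 = 66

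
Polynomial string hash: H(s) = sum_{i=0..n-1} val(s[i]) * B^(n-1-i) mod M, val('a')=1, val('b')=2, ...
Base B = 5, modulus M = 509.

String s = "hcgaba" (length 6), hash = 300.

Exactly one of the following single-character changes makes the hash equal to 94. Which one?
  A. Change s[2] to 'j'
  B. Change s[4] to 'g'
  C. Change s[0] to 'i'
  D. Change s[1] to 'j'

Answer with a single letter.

Option A: s[2]='g'->'j', delta=(10-7)*5^3 mod 509 = 375, hash=300+375 mod 509 = 166
Option B: s[4]='b'->'g', delta=(7-2)*5^1 mod 509 = 25, hash=300+25 mod 509 = 325
Option C: s[0]='h'->'i', delta=(9-8)*5^5 mod 509 = 71, hash=300+71 mod 509 = 371
Option D: s[1]='c'->'j', delta=(10-3)*5^4 mod 509 = 303, hash=300+303 mod 509 = 94 <-- target

Answer: D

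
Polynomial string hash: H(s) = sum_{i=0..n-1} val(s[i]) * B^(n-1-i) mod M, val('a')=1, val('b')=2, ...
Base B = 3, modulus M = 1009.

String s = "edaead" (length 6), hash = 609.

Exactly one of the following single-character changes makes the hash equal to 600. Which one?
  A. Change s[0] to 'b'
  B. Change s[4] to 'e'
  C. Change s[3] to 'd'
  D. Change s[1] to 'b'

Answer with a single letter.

Option A: s[0]='e'->'b', delta=(2-5)*3^5 mod 1009 = 280, hash=609+280 mod 1009 = 889
Option B: s[4]='a'->'e', delta=(5-1)*3^1 mod 1009 = 12, hash=609+12 mod 1009 = 621
Option C: s[3]='e'->'d', delta=(4-5)*3^2 mod 1009 = 1000, hash=609+1000 mod 1009 = 600 <-- target
Option D: s[1]='d'->'b', delta=(2-4)*3^4 mod 1009 = 847, hash=609+847 mod 1009 = 447

Answer: C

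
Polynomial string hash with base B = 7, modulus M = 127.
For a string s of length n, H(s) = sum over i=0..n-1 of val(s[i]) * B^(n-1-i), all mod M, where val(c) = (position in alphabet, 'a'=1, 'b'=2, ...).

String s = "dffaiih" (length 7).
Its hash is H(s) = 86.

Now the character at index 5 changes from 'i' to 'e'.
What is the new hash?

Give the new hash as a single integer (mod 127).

Answer: 58

Derivation:
val('i') = 9, val('e') = 5
Position k = 5, exponent = n-1-k = 1
B^1 mod M = 7^1 mod 127 = 7
Delta = (5 - 9) * 7 mod 127 = 99
New hash = (86 + 99) mod 127 = 58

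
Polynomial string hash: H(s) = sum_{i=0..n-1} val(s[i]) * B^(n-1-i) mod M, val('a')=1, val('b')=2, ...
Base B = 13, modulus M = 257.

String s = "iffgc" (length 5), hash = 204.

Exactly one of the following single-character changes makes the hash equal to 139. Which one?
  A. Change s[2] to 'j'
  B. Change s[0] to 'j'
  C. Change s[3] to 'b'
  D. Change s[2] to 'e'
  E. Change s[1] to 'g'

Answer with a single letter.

Option A: s[2]='f'->'j', delta=(10-6)*13^2 mod 257 = 162, hash=204+162 mod 257 = 109
Option B: s[0]='i'->'j', delta=(10-9)*13^4 mod 257 = 34, hash=204+34 mod 257 = 238
Option C: s[3]='g'->'b', delta=(2-7)*13^1 mod 257 = 192, hash=204+192 mod 257 = 139 <-- target
Option D: s[2]='f'->'e', delta=(5-6)*13^2 mod 257 = 88, hash=204+88 mod 257 = 35
Option E: s[1]='f'->'g', delta=(7-6)*13^3 mod 257 = 141, hash=204+141 mod 257 = 88

Answer: C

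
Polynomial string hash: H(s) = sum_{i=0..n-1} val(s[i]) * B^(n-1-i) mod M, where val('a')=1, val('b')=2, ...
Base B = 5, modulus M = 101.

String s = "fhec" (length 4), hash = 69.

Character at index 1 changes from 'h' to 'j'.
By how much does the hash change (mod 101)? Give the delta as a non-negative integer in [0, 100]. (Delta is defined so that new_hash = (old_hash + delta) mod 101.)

Answer: 50

Derivation:
Delta formula: (val(new) - val(old)) * B^(n-1-k) mod M
  val('j') - val('h') = 10 - 8 = 2
  B^(n-1-k) = 5^2 mod 101 = 25
  Delta = 2 * 25 mod 101 = 50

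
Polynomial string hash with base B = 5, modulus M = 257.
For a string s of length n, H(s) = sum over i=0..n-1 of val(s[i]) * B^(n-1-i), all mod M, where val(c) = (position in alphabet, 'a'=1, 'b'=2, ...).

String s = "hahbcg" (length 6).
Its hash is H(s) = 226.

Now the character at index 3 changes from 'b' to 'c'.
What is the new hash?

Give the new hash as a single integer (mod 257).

val('b') = 2, val('c') = 3
Position k = 3, exponent = n-1-k = 2
B^2 mod M = 5^2 mod 257 = 25
Delta = (3 - 2) * 25 mod 257 = 25
New hash = (226 + 25) mod 257 = 251

Answer: 251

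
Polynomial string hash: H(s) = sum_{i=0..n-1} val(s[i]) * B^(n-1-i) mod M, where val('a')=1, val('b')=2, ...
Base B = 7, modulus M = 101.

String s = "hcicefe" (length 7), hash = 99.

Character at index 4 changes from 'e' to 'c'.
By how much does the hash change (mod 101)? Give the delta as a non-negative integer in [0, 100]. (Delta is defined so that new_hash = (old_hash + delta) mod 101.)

Delta formula: (val(new) - val(old)) * B^(n-1-k) mod M
  val('c') - val('e') = 3 - 5 = -2
  B^(n-1-k) = 7^2 mod 101 = 49
  Delta = -2 * 49 mod 101 = 3

Answer: 3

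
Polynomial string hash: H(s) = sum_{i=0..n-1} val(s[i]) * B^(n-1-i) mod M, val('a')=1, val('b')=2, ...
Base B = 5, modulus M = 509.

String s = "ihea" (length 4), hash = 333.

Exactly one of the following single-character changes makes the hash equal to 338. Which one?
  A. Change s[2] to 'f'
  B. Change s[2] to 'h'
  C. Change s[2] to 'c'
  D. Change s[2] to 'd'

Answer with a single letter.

Answer: A

Derivation:
Option A: s[2]='e'->'f', delta=(6-5)*5^1 mod 509 = 5, hash=333+5 mod 509 = 338 <-- target
Option B: s[2]='e'->'h', delta=(8-5)*5^1 mod 509 = 15, hash=333+15 mod 509 = 348
Option C: s[2]='e'->'c', delta=(3-5)*5^1 mod 509 = 499, hash=333+499 mod 509 = 323
Option D: s[2]='e'->'d', delta=(4-5)*5^1 mod 509 = 504, hash=333+504 mod 509 = 328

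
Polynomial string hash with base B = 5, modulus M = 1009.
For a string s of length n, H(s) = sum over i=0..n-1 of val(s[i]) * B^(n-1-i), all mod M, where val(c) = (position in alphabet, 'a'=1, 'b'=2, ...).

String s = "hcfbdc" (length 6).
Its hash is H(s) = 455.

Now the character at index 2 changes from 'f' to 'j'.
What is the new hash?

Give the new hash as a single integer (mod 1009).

Answer: 955

Derivation:
val('f') = 6, val('j') = 10
Position k = 2, exponent = n-1-k = 3
B^3 mod M = 5^3 mod 1009 = 125
Delta = (10 - 6) * 125 mod 1009 = 500
New hash = (455 + 500) mod 1009 = 955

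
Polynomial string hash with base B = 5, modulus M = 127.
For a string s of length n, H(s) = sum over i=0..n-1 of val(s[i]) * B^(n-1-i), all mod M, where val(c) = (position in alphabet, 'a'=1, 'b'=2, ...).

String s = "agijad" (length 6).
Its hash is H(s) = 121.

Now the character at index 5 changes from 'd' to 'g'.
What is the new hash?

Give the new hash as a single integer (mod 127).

val('d') = 4, val('g') = 7
Position k = 5, exponent = n-1-k = 0
B^0 mod M = 5^0 mod 127 = 1
Delta = (7 - 4) * 1 mod 127 = 3
New hash = (121 + 3) mod 127 = 124

Answer: 124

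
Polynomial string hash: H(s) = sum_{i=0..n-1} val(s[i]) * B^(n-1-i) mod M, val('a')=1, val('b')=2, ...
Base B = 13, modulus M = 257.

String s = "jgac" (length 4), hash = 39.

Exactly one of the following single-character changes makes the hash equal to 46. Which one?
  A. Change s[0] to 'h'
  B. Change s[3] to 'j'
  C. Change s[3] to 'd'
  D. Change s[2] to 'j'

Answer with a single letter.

Answer: B

Derivation:
Option A: s[0]='j'->'h', delta=(8-10)*13^3 mod 257 = 232, hash=39+232 mod 257 = 14
Option B: s[3]='c'->'j', delta=(10-3)*13^0 mod 257 = 7, hash=39+7 mod 257 = 46 <-- target
Option C: s[3]='c'->'d', delta=(4-3)*13^0 mod 257 = 1, hash=39+1 mod 257 = 40
Option D: s[2]='a'->'j', delta=(10-1)*13^1 mod 257 = 117, hash=39+117 mod 257 = 156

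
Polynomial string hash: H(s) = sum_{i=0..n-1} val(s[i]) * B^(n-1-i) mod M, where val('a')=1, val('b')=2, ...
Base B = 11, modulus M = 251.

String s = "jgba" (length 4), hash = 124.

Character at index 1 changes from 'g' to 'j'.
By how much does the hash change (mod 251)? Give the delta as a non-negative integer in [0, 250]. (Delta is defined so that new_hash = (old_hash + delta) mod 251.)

Delta formula: (val(new) - val(old)) * B^(n-1-k) mod M
  val('j') - val('g') = 10 - 7 = 3
  B^(n-1-k) = 11^2 mod 251 = 121
  Delta = 3 * 121 mod 251 = 112

Answer: 112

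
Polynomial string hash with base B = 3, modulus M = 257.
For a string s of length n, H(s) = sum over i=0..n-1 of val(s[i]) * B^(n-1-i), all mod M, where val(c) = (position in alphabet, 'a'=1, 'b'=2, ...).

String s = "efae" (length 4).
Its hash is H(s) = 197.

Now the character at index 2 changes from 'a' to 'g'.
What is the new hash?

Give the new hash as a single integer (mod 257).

val('a') = 1, val('g') = 7
Position k = 2, exponent = n-1-k = 1
B^1 mod M = 3^1 mod 257 = 3
Delta = (7 - 1) * 3 mod 257 = 18
New hash = (197 + 18) mod 257 = 215

Answer: 215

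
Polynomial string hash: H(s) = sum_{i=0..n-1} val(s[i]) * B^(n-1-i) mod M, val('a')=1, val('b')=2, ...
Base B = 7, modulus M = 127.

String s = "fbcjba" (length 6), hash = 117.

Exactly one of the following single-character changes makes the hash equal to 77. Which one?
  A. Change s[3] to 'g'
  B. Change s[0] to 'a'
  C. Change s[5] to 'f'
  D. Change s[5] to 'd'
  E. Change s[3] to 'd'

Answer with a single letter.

Answer: E

Derivation:
Option A: s[3]='j'->'g', delta=(7-10)*7^2 mod 127 = 107, hash=117+107 mod 127 = 97
Option B: s[0]='f'->'a', delta=(1-6)*7^5 mod 127 = 39, hash=117+39 mod 127 = 29
Option C: s[5]='a'->'f', delta=(6-1)*7^0 mod 127 = 5, hash=117+5 mod 127 = 122
Option D: s[5]='a'->'d', delta=(4-1)*7^0 mod 127 = 3, hash=117+3 mod 127 = 120
Option E: s[3]='j'->'d', delta=(4-10)*7^2 mod 127 = 87, hash=117+87 mod 127 = 77 <-- target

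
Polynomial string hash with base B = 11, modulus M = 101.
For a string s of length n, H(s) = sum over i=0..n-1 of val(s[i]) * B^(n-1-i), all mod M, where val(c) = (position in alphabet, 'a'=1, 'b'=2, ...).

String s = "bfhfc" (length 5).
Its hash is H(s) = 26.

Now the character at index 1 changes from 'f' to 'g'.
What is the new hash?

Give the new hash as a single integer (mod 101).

Answer: 44

Derivation:
val('f') = 6, val('g') = 7
Position k = 1, exponent = n-1-k = 3
B^3 mod M = 11^3 mod 101 = 18
Delta = (7 - 6) * 18 mod 101 = 18
New hash = (26 + 18) mod 101 = 44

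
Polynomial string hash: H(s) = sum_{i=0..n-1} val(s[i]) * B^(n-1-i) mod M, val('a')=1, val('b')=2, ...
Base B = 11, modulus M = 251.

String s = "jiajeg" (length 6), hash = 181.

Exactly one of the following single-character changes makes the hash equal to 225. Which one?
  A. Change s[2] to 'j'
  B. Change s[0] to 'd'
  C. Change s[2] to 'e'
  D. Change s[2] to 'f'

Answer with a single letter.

Answer: B

Derivation:
Option A: s[2]='a'->'j', delta=(10-1)*11^3 mod 251 = 182, hash=181+182 mod 251 = 112
Option B: s[0]='j'->'d', delta=(4-10)*11^5 mod 251 = 44, hash=181+44 mod 251 = 225 <-- target
Option C: s[2]='a'->'e', delta=(5-1)*11^3 mod 251 = 53, hash=181+53 mod 251 = 234
Option D: s[2]='a'->'f', delta=(6-1)*11^3 mod 251 = 129, hash=181+129 mod 251 = 59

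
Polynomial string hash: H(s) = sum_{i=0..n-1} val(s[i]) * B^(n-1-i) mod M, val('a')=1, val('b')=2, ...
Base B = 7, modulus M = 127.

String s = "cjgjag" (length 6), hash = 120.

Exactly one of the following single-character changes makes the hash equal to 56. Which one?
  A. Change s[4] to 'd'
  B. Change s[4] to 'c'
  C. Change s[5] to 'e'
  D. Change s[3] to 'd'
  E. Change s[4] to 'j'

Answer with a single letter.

Option A: s[4]='a'->'d', delta=(4-1)*7^1 mod 127 = 21, hash=120+21 mod 127 = 14
Option B: s[4]='a'->'c', delta=(3-1)*7^1 mod 127 = 14, hash=120+14 mod 127 = 7
Option C: s[5]='g'->'e', delta=(5-7)*7^0 mod 127 = 125, hash=120+125 mod 127 = 118
Option D: s[3]='j'->'d', delta=(4-10)*7^2 mod 127 = 87, hash=120+87 mod 127 = 80
Option E: s[4]='a'->'j', delta=(10-1)*7^1 mod 127 = 63, hash=120+63 mod 127 = 56 <-- target

Answer: E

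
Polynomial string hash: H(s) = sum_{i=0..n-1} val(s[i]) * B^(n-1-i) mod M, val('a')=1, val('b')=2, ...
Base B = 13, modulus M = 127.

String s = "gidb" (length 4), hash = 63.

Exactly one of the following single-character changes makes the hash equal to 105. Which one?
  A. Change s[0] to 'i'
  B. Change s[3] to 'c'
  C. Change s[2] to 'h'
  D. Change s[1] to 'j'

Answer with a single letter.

Option A: s[0]='g'->'i', delta=(9-7)*13^3 mod 127 = 76, hash=63+76 mod 127 = 12
Option B: s[3]='b'->'c', delta=(3-2)*13^0 mod 127 = 1, hash=63+1 mod 127 = 64
Option C: s[2]='d'->'h', delta=(8-4)*13^1 mod 127 = 52, hash=63+52 mod 127 = 115
Option D: s[1]='i'->'j', delta=(10-9)*13^2 mod 127 = 42, hash=63+42 mod 127 = 105 <-- target

Answer: D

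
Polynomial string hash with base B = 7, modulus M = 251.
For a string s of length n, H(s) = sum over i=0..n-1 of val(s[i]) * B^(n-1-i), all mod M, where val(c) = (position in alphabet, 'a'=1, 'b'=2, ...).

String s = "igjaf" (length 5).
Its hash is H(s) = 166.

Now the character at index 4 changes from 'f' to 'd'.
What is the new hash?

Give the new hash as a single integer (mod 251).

val('f') = 6, val('d') = 4
Position k = 4, exponent = n-1-k = 0
B^0 mod M = 7^0 mod 251 = 1
Delta = (4 - 6) * 1 mod 251 = 249
New hash = (166 + 249) mod 251 = 164

Answer: 164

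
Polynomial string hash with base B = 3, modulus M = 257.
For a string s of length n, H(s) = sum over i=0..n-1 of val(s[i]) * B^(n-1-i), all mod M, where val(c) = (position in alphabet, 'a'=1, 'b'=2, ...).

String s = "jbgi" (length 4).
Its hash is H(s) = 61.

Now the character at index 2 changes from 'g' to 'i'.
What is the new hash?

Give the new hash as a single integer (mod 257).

Answer: 67

Derivation:
val('g') = 7, val('i') = 9
Position k = 2, exponent = n-1-k = 1
B^1 mod M = 3^1 mod 257 = 3
Delta = (9 - 7) * 3 mod 257 = 6
New hash = (61 + 6) mod 257 = 67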